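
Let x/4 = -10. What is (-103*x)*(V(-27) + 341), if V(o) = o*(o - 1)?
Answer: 4519640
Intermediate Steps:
x = -40 (x = 4*(-10) = -40)
V(o) = o*(-1 + o)
(-103*x)*(V(-27) + 341) = (-103*(-40))*(-27*(-1 - 27) + 341) = 4120*(-27*(-28) + 341) = 4120*(756 + 341) = 4120*1097 = 4519640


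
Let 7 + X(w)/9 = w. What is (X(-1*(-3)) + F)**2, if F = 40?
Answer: 16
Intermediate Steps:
X(w) = -63 + 9*w
(X(-1*(-3)) + F)**2 = ((-63 + 9*(-1*(-3))) + 40)**2 = ((-63 + 9*3) + 40)**2 = ((-63 + 27) + 40)**2 = (-36 + 40)**2 = 4**2 = 16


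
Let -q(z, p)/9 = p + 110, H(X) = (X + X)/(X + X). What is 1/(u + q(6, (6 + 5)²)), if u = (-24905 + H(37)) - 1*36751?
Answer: -1/63734 ≈ -1.5690e-5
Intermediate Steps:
H(X) = 1 (H(X) = (2*X)/((2*X)) = (2*X)*(1/(2*X)) = 1)
q(z, p) = -990 - 9*p (q(z, p) = -9*(p + 110) = -9*(110 + p) = -990 - 9*p)
u = -61655 (u = (-24905 + 1) - 1*36751 = -24904 - 36751 = -61655)
1/(u + q(6, (6 + 5)²)) = 1/(-61655 + (-990 - 9*(6 + 5)²)) = 1/(-61655 + (-990 - 9*11²)) = 1/(-61655 + (-990 - 9*121)) = 1/(-61655 + (-990 - 1089)) = 1/(-61655 - 2079) = 1/(-63734) = -1/63734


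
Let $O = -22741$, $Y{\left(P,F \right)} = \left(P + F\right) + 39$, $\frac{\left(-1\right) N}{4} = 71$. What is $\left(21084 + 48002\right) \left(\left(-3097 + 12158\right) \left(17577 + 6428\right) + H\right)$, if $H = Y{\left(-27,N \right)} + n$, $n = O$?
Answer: $15025257969112$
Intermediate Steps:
$N = -284$ ($N = \left(-4\right) 71 = -284$)
$Y{\left(P,F \right)} = 39 + F + P$ ($Y{\left(P,F \right)} = \left(F + P\right) + 39 = 39 + F + P$)
$n = -22741$
$H = -23013$ ($H = \left(39 - 284 - 27\right) - 22741 = -272 - 22741 = -23013$)
$\left(21084 + 48002\right) \left(\left(-3097 + 12158\right) \left(17577 + 6428\right) + H\right) = \left(21084 + 48002\right) \left(\left(-3097 + 12158\right) \left(17577 + 6428\right) - 23013\right) = 69086 \left(9061 \cdot 24005 - 23013\right) = 69086 \left(217509305 - 23013\right) = 69086 \cdot 217486292 = 15025257969112$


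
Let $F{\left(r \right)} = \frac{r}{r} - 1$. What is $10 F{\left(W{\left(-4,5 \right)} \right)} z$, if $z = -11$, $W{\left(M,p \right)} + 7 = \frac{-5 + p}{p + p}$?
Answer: $0$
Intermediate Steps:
$W{\left(M,p \right)} = -7 + \frac{-5 + p}{2 p}$ ($W{\left(M,p \right)} = -7 + \frac{-5 + p}{p + p} = -7 + \frac{-5 + p}{2 p}$)
$F{\left(r \right)} = 0$ ($F{\left(r \right)} = 1 - 1 = 0$)
$10 F{\left(W{\left(-4,5 \right)} \right)} z = 10 \cdot 0 \left(-11\right) = 0 \left(-11\right) = 0$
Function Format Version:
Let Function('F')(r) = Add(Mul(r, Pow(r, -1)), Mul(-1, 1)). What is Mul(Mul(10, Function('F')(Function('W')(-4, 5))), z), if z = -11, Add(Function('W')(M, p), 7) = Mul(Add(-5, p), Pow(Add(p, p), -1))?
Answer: 0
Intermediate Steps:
Function('W')(M, p) = Add(-7, Mul(Rational(1, 2), Pow(p, -1), Add(-5, p))) (Function('W')(M, p) = Add(-7, Mul(Add(-5, p), Pow(Add(p, p), -1))) = Add(-7, Mul(Add(-5, p), Pow(Mul(2, p), -1))) = Add(-7, Mul(Add(-5, p), Mul(Rational(1, 2), Pow(p, -1)))) = Add(-7, Mul(Rational(1, 2), Pow(p, -1), Add(-5, p))))
Function('F')(r) = 0 (Function('F')(r) = Add(1, -1) = 0)
Mul(Mul(10, Function('F')(Function('W')(-4, 5))), z) = Mul(Mul(10, 0), -11) = Mul(0, -11) = 0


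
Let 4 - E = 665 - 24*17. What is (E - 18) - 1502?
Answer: -1773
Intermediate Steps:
E = -253 (E = 4 - (665 - 24*17) = 4 - (665 - 1*408) = 4 - (665 - 408) = 4 - 1*257 = 4 - 257 = -253)
(E - 18) - 1502 = (-253 - 18) - 1502 = -271 - 1502 = -1773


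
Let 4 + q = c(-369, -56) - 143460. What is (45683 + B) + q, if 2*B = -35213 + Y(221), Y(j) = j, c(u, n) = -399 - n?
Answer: -115620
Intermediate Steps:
q = -143807 (q = -4 + ((-399 - 1*(-56)) - 143460) = -4 + ((-399 + 56) - 143460) = -4 + (-343 - 143460) = -4 - 143803 = -143807)
B = -17496 (B = (-35213 + 221)/2 = (1/2)*(-34992) = -17496)
(45683 + B) + q = (45683 - 17496) - 143807 = 28187 - 143807 = -115620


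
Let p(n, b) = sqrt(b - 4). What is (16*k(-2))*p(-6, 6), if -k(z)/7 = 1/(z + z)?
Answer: 28*sqrt(2) ≈ 39.598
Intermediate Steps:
k(z) = -7/(2*z) (k(z) = -7/(z + z) = -7*1/(2*z) = -7/(2*z))
p(n, b) = sqrt(-4 + b)
(16*k(-2))*p(-6, 6) = (16*(-7/2/(-2)))*sqrt(-4 + 6) = (16*(-7/2*(-1/2)))*sqrt(2) = (16*(7/4))*sqrt(2) = 28*sqrt(2)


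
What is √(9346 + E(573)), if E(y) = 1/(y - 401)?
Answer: √69123059/86 ≈ 96.675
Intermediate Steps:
E(y) = 1/(-401 + y)
√(9346 + E(573)) = √(9346 + 1/(-401 + 573)) = √(9346 + 1/172) = √(1607513/172) = √69123059/86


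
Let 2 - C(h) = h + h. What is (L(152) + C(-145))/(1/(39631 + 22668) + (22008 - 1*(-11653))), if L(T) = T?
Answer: 6915189/524261660 ≈ 0.013190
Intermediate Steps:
C(h) = 2 - 2*h (C(h) = 2 - (h + h) = 2 - 2*h)
(L(152) + C(-145))/(1/(39631 + 22668) + (22008 - 1*(-11653))) = (152 + (2 - 2*(-145)))/(1/(39631 + 22668) + (22008 - 1*(-11653))) = (152 + (2 + 290))/(1/62299 + (22008 + 11653)) = (152 + 292)/(1/62299 + 33661) = 444/(2097046640/62299) = 444*(62299/2097046640) = 6915189/524261660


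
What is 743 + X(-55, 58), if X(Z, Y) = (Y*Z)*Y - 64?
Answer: -184341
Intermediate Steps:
X(Z, Y) = -64 + Z*Y² (X(Z, Y) = Z*Y² - 64 = -64 + Z*Y²)
743 + X(-55, 58) = 743 + (-64 - 55*58²) = 743 + (-64 - 55*3364) = 743 + (-64 - 185020) = 743 - 185084 = -184341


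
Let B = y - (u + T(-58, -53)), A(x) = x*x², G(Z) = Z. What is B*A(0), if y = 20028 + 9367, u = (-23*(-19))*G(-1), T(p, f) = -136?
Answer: 0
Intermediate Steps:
A(x) = x³
u = -437 (u = -23*(-19)*(-1) = 437*(-1) = -437)
y = 29395
B = 29968 (B = 29395 - (-437 - 136) = 29395 - 1*(-573) = 29395 + 573 = 29968)
B*A(0) = 29968*0³ = 29968*0 = 0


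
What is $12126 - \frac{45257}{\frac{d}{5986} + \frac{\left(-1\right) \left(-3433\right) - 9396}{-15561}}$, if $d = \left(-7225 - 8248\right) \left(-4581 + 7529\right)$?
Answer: $\frac{4305443592483699}{354885023063} \approx 12132.0$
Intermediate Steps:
$d = -45614404$ ($d = \left(-15473\right) 2948 = -45614404$)
$12126 - \frac{45257}{\frac{d}{5986} + \frac{\left(-1\right) \left(-3433\right) - 9396}{-15561}} = 12126 - \frac{45257}{- \frac{45614404}{5986} + \frac{\left(-1\right) \left(-3433\right) - 9396}{-15561}} = 12126 - \frac{45257}{\left(-45614404\right) \frac{1}{5986} + \left(3433 - 9396\right) \left(- \frac{1}{15561}\right)} = 12126 - \frac{45257}{- \frac{22807202}{2993} - - \frac{5963}{15561}} = 12126 - \frac{45257}{- \frac{22807202}{2993} + \frac{5963}{15561}} = 12126 - \frac{45257}{- \frac{354885023063}{46574073}} = 12126 - - \frac{2107802821761}{354885023063} = 12126 + \frac{2107802821761}{354885023063} = \frac{4305443592483699}{354885023063}$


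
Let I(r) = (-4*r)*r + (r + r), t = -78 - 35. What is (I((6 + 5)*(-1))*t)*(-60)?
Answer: -3430680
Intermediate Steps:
t = -113
I(r) = -4*r² + 2*r
(I((6 + 5)*(-1))*t)*(-60) = ((2*((6 + 5)*(-1))*(1 - 2*(6 + 5)*(-1)))*(-113))*(-60) = ((2*(11*(-1))*(1 - 22*(-1)))*(-113))*(-60) = ((2*(-11)*(1 - 2*(-11)))*(-113))*(-60) = ((2*(-11)*(1 + 22))*(-113))*(-60) = ((2*(-11)*23)*(-113))*(-60) = -506*(-113)*(-60) = 57178*(-60) = -3430680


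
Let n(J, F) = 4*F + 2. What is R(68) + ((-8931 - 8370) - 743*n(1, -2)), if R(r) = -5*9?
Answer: -12888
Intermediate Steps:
n(J, F) = 2 + 4*F
R(r) = -45
R(68) + ((-8931 - 8370) - 743*n(1, -2)) = -45 + ((-8931 - 8370) - 743*(2 + 4*(-2))) = -45 + (-17301 - 743*(2 - 8)) = -45 + (-17301 - 743*(-6)) = -45 + (-17301 + 4458) = -45 - 12843 = -12888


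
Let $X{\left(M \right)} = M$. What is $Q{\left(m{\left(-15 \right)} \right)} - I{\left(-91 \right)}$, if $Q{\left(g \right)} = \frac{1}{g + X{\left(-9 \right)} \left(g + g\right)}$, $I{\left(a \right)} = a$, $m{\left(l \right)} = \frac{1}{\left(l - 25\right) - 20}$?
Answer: $\frac{1607}{17} \approx 94.529$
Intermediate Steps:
$m{\left(l \right)} = \frac{1}{-45 + l}$ ($m{\left(l \right)} = \frac{1}{\left(-25 + l\right) - 20} = \frac{1}{-45 + l}$)
$Q{\left(g \right)} = - \frac{1}{17 g}$ ($Q{\left(g \right)} = \frac{1}{g - 9 \left(g + g\right)} = \frac{1}{g - 9 \cdot 2 g} = \frac{1}{g - 18 g} = \frac{1}{\left(-17\right) g} = - \frac{1}{17 g}$)
$Q{\left(m{\left(-15 \right)} \right)} - I{\left(-91 \right)} = - \frac{1}{17 \frac{1}{-45 - 15}} - -91 = - \frac{1}{17 \frac{1}{-60}} + 91 = - \frac{1}{17 \left(- \frac{1}{60}\right)} + 91 = \left(- \frac{1}{17}\right) \left(-60\right) + 91 = \frac{60}{17} + 91 = \frac{1607}{17}$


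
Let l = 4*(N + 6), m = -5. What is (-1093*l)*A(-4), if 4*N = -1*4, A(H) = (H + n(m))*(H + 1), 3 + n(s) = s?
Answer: -786960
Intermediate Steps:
n(s) = -3 + s
A(H) = (1 + H)*(-8 + H) (A(H) = (H + (-3 - 5))*(H + 1) = (H - 8)*(1 + H) = (-8 + H)*(1 + H) = (1 + H)*(-8 + H))
N = -1 (N = (-1*4)/4 = (¼)*(-4) = -1)
l = 20 (l = 4*(-1 + 6) = 4*5 = 20)
(-1093*l)*A(-4) = (-1093*20)*(-8 + (-4)² - 7*(-4)) = -21860*(-8 + 16 + 28) = -21860*36 = -786960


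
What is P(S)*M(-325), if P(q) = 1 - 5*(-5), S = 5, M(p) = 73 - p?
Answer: 10348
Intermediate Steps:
P(q) = 26 (P(q) = 1 + 25 = 26)
P(S)*M(-325) = 26*(73 - 1*(-325)) = 26*(73 + 325) = 26*398 = 10348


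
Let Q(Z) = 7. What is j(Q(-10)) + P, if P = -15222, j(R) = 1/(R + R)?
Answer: -213107/14 ≈ -15222.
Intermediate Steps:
j(R) = 1/(2*R)
j(Q(-10)) + P = (½)/7 - 15222 = (½)*(⅐) - 15222 = 1/14 - 15222 = -213107/14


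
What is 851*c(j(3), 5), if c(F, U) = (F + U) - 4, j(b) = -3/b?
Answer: 0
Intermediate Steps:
c(F, U) = -4 + F + U
851*c(j(3), 5) = 851*(-4 - 3/3 + 5) = 851*(-4 - 3*⅓ + 5) = 851*(-4 - 1 + 5) = 851*0 = 0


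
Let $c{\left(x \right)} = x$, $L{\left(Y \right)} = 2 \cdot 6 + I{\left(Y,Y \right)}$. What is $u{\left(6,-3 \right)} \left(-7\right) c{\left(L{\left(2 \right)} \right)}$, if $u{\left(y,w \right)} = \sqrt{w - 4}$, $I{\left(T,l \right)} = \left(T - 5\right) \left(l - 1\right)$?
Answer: $- 63 i \sqrt{7} \approx - 166.68 i$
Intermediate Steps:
$I{\left(T,l \right)} = \left(-1 + l\right) \left(-5 + T\right)$ ($I{\left(T,l \right)} = \left(-5 + T\right) \left(-1 + l\right) = \left(-1 + l\right) \left(-5 + T\right)$)
$L{\left(Y \right)} = 17 + Y^{2} - 6 Y$ ($L{\left(Y \right)} = 2 \cdot 6 + \left(5 - Y - 5 Y + Y Y\right) = 12 + \left(5 - Y - 5 Y + Y^{2}\right) = 12 + \left(5 + Y^{2} - 6 Y\right) = 17 + Y^{2} - 6 Y$)
$u{\left(y,w \right)} = \sqrt{-4 + w}$
$u{\left(6,-3 \right)} \left(-7\right) c{\left(L{\left(2 \right)} \right)} = \sqrt{-4 - 3} \left(-7\right) \left(17 + 2^{2} - 12\right) = \sqrt{-7} \left(-7\right) \left(17 + 4 - 12\right) = i \sqrt{7} \left(-7\right) 9 = - 7 i \sqrt{7} \cdot 9 = - 63 i \sqrt{7}$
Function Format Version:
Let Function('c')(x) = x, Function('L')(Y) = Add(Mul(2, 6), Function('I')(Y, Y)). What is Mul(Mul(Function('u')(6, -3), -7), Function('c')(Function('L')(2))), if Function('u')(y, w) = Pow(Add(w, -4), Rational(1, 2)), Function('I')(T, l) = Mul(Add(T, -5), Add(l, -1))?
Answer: Mul(-63, I, Pow(7, Rational(1, 2))) ≈ Mul(-166.68, I)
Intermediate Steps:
Function('I')(T, l) = Mul(Add(-1, l), Add(-5, T)) (Function('I')(T, l) = Mul(Add(-5, T), Add(-1, l)) = Mul(Add(-1, l), Add(-5, T)))
Function('L')(Y) = Add(17, Pow(Y, 2), Mul(-6, Y)) (Function('L')(Y) = Add(Mul(2, 6), Add(5, Mul(-1, Y), Mul(-5, Y), Mul(Y, Y))) = Add(12, Add(5, Mul(-1, Y), Mul(-5, Y), Pow(Y, 2))) = Add(12, Add(5, Pow(Y, 2), Mul(-6, Y))) = Add(17, Pow(Y, 2), Mul(-6, Y)))
Function('u')(y, w) = Pow(Add(-4, w), Rational(1, 2))
Mul(Mul(Function('u')(6, -3), -7), Function('c')(Function('L')(2))) = Mul(Mul(Pow(Add(-4, -3), Rational(1, 2)), -7), Add(17, Pow(2, 2), Mul(-6, 2))) = Mul(Mul(Pow(-7, Rational(1, 2)), -7), Add(17, 4, -12)) = Mul(Mul(Mul(I, Pow(7, Rational(1, 2))), -7), 9) = Mul(Mul(-7, I, Pow(7, Rational(1, 2))), 9) = Mul(-63, I, Pow(7, Rational(1, 2)))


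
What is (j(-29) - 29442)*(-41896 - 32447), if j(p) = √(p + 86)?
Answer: 2188806606 - 74343*√57 ≈ 2.1882e+9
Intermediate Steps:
j(p) = √(86 + p)
(j(-29) - 29442)*(-41896 - 32447) = (√(86 - 29) - 29442)*(-41896 - 32447) = (√57 - 29442)*(-74343) = (-29442 + √57)*(-74343) = 2188806606 - 74343*√57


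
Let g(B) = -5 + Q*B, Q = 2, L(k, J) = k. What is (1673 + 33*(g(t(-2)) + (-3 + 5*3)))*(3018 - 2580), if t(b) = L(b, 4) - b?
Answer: 833952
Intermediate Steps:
t(b) = 0 (t(b) = b - b = 0)
g(B) = -5 + 2*B
(1673 + 33*(g(t(-2)) + (-3 + 5*3)))*(3018 - 2580) = (1673 + 33*((-5 + 2*0) + (-3 + 5*3)))*(3018 - 2580) = (1673 + 33*((-5 + 0) + (-3 + 15)))*438 = (1673 + 33*(-5 + 12))*438 = (1673 + 33*7)*438 = (1673 + 231)*438 = 1904*438 = 833952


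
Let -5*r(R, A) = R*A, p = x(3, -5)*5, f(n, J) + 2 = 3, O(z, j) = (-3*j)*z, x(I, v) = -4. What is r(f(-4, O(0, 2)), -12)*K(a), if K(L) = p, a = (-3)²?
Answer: -48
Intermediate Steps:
O(z, j) = -3*j*z
a = 9
f(n, J) = 1 (f(n, J) = -2 + 3 = 1)
p = -20 (p = -4*5 = -20)
r(R, A) = -A*R/5 (r(R, A) = -R*A/5 = -A*R/5)
K(L) = -20
r(f(-4, O(0, 2)), -12)*K(a) = -⅕*(-12)*1*(-20) = (12/5)*(-20) = -48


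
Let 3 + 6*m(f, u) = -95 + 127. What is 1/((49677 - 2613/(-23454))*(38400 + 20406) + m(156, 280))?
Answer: 7818/22838818923329 ≈ 3.4231e-10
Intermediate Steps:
m(f, u) = 29/6 (m(f, u) = -½ + (-95 + 127)/6 = -½ + (⅙)*32 = -½ + 16/3 = 29/6)
1/((49677 - 2613/(-23454))*(38400 + 20406) + m(156, 280)) = 1/((49677 - 2613/(-23454))*(38400 + 20406) + 29/6) = 1/((49677 - 2613*(-1/23454))*58806 + 29/6) = 1/((49677 + 871/7818)*58806 + 29/6) = 1/((388375657/7818)*58806 + 29/6) = 1/(3806469814257/1303 + 29/6) = 1/(22838818923329/7818) = 7818/22838818923329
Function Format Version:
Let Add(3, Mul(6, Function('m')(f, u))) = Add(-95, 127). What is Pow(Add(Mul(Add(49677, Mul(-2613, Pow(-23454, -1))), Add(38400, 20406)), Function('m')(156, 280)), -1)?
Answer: Rational(7818, 22838818923329) ≈ 3.4231e-10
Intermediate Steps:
Function('m')(f, u) = Rational(29, 6) (Function('m')(f, u) = Add(Rational(-1, 2), Mul(Rational(1, 6), Add(-95, 127))) = Add(Rational(-1, 2), Mul(Rational(1, 6), 32)) = Add(Rational(-1, 2), Rational(16, 3)) = Rational(29, 6))
Pow(Add(Mul(Add(49677, Mul(-2613, Pow(-23454, -1))), Add(38400, 20406)), Function('m')(156, 280)), -1) = Pow(Add(Mul(Add(49677, Mul(-2613, Pow(-23454, -1))), Add(38400, 20406)), Rational(29, 6)), -1) = Pow(Add(Mul(Add(49677, Mul(-2613, Rational(-1, 23454))), 58806), Rational(29, 6)), -1) = Pow(Add(Mul(Add(49677, Rational(871, 7818)), 58806), Rational(29, 6)), -1) = Pow(Add(Mul(Rational(388375657, 7818), 58806), Rational(29, 6)), -1) = Pow(Add(Rational(3806469814257, 1303), Rational(29, 6)), -1) = Pow(Rational(22838818923329, 7818), -1) = Rational(7818, 22838818923329)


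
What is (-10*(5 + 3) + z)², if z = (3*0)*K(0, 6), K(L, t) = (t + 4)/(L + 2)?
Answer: 6400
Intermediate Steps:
K(L, t) = (4 + t)/(2 + L)
z = 0 (z = (3*0)*((4 + 6)/(2 + 0)) = 0*(10/2) = 0*((½)*10) = 0*5 = 0)
(-10*(5 + 3) + z)² = (-10*(5 + 3) + 0)² = (-10*8 + 0)² = (-80 + 0)² = (-80)² = 6400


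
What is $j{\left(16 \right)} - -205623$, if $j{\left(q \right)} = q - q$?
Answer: $205623$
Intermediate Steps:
$j{\left(q \right)} = 0$
$j{\left(16 \right)} - -205623 = 0 - -205623 = 0 + 205623 = 205623$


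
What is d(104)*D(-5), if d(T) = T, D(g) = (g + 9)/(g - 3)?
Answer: -52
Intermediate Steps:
D(g) = (9 + g)/(-3 + g)
d(104)*D(-5) = 104*((9 - 5)/(-3 - 5)) = 104*(4/(-8)) = 104*(-⅛*4) = 104*(-½) = -52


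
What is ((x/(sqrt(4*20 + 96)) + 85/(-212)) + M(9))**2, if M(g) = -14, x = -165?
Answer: 4068271/11236 + 45795*sqrt(11)/424 ≈ 720.29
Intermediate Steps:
((x/(sqrt(4*20 + 96)) + 85/(-212)) + M(9))**2 = ((-165/sqrt(4*20 + 96) + 85/(-212)) - 14)**2 = ((-165/sqrt(80 + 96) + 85*(-1/212)) - 14)**2 = ((-165*sqrt(11)/44 - 85/212) - 14)**2 = ((-15*sqrt(11)/4 - 85/212) - 14)**2 = ((-85/212 - 15*sqrt(11)/4) - 14)**2 = (-3053/212 - 15*sqrt(11)/4)**2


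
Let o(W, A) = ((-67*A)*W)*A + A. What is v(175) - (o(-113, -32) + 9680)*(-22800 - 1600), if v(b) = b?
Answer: 189401388975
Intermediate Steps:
o(W, A) = A - 67*W*A² (o(W, A) = (-67*A*W)*A + A = -67*W*A² + A = A - 67*W*A²)
v(175) - (o(-113, -32) + 9680)*(-22800 - 1600) = 175 - (-32*(1 - 67*(-32)*(-113)) + 9680)*(-22800 - 1600) = 175 - (-32*(1 - 242272) + 9680)*(-24400) = 175 - (-32*(-242271) + 9680)*(-24400) = 175 - (7752672 + 9680)*(-24400) = 175 - 7762352*(-24400) = 175 - 1*(-189401388800) = 175 + 189401388800 = 189401388975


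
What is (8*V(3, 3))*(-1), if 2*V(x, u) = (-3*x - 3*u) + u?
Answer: 60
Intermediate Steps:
V(x, u) = -u - 3*x/2 (V(x, u) = ((-3*x - 3*u) + u)/2 = ((-3*u - 3*x) + u)/2 = (-3*x - 2*u)/2 = -u - 3*x/2)
(8*V(3, 3))*(-1) = (8*(-1*3 - 3/2*3))*(-1) = (8*(-3 - 9/2))*(-1) = (8*(-15/2))*(-1) = -60*(-1) = 60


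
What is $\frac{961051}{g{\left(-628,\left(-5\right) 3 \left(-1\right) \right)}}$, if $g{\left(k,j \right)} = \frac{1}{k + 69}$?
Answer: $-537227509$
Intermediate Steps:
$g{\left(k,j \right)} = \frac{1}{69 + k}$
$\frac{961051}{g{\left(-628,\left(-5\right) 3 \left(-1\right) \right)}} = \frac{961051}{\frac{1}{69 - 628}} = \frac{961051}{\frac{1}{-559}} = \frac{961051}{- \frac{1}{559}} = 961051 \left(-559\right) = -537227509$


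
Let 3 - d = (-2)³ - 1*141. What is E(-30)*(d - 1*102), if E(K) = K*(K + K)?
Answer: 90000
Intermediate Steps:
E(K) = 2*K² (E(K) = K*(2*K) = 2*K²)
d = 152 (d = 3 - ((-2)³ - 1*141) = 3 - (-8 - 141) = 3 - 1*(-149) = 3 + 149 = 152)
E(-30)*(d - 1*102) = (2*(-30)²)*(152 - 1*102) = (2*900)*(152 - 102) = 1800*50 = 90000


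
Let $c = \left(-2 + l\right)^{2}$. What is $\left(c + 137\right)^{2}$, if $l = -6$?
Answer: $40401$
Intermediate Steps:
$c = 64$ ($c = \left(-2 - 6\right)^{2} = \left(-8\right)^{2} = 64$)
$\left(c + 137\right)^{2} = \left(64 + 137\right)^{2} = 201^{2} = 40401$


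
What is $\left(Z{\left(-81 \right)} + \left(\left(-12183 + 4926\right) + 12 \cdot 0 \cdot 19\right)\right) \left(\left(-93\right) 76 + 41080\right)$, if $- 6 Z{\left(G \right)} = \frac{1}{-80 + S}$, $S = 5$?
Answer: $- \frac{55535626894}{225} \approx -2.4682 \cdot 10^{8}$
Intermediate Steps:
$Z{\left(G \right)} = \frac{1}{450}$ ($Z{\left(G \right)} = - \frac{1}{6 \left(-80 + 5\right)} = - \frac{1}{6 \left(-75\right)} = \left(- \frac{1}{6}\right) \left(- \frac{1}{75}\right) = \frac{1}{450}$)
$\left(Z{\left(-81 \right)} + \left(\left(-12183 + 4926\right) + 12 \cdot 0 \cdot 19\right)\right) \left(\left(-93\right) 76 + 41080\right) = \left(\frac{1}{450} + \left(\left(-12183 + 4926\right) + 12 \cdot 0 \cdot 19\right)\right) \left(\left(-93\right) 76 + 41080\right) = \left(\frac{1}{450} + \left(-7257 + 0 \cdot 19\right)\right) \left(-7068 + 41080\right) = \left(\frac{1}{450} + \left(-7257 + 0\right)\right) 34012 = \left(\frac{1}{450} - 7257\right) 34012 = \left(- \frac{3265649}{450}\right) 34012 = - \frac{55535626894}{225}$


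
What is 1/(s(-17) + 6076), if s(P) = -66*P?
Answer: 1/7198 ≈ 0.00013893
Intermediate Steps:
1/(s(-17) + 6076) = 1/(-66*(-17) + 6076) = 1/(1122 + 6076) = 1/7198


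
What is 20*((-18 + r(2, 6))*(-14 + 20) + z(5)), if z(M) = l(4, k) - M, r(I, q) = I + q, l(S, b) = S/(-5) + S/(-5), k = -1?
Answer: -1332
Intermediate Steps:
l(S, b) = -2*S/5 (l(S, b) = S*(-1/5) + S*(-1/5) = -S/5 - S/5 = -2*S/5)
z(M) = -8/5 - M (z(M) = -2/5*4 - M = -8/5 - M)
20*((-18 + r(2, 6))*(-14 + 20) + z(5)) = 20*((-18 + (2 + 6))*(-14 + 20) + (-8/5 - 1*5)) = 20*((-18 + 8)*6 + (-8/5 - 5)) = 20*(-10*6 - 33/5) = 20*(-60 - 33/5) = 20*(-333/5) = -1332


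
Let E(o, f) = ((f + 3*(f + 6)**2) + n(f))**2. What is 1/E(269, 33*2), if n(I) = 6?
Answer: 1/244109376 ≈ 4.0965e-9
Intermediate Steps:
E(o, f) = (6 + f + 3*(6 + f)**2)**2 (E(o, f) = ((f + 3*(f + 6)**2) + 6)**2 = ((f + 3*(6 + f)**2) + 6)**2 = (6 + f + 3*(6 + f)**2)**2)
1/E(269, 33*2) = 1/((6 + 33*2 + 3*(6 + 33*2)**2)**2) = 1/((6 + 66 + 3*(6 + 66)**2)**2) = 1/((6 + 66 + 3*72**2)**2) = 1/((6 + 66 + 3*5184)**2) = 1/((6 + 66 + 15552)**2) = 1/(15624**2) = 1/244109376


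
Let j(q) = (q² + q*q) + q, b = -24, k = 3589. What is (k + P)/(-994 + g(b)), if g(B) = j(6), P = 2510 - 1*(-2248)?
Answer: -8347/916 ≈ -9.1124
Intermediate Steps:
P = 4758 (P = 2510 + 2248 = 4758)
j(q) = q + 2*q² (j(q) = (q² + q²) + q = 2*q² + q = q + 2*q²)
g(B) = 78 (g(B) = 6*(1 + 2*6) = 6*(1 + 12) = 6*13 = 78)
(k + P)/(-994 + g(b)) = (3589 + 4758)/(-994 + 78) = 8347/(-916) = 8347*(-1/916) = -8347/916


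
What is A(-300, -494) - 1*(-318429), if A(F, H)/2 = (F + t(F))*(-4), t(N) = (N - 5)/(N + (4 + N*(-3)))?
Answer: 48445789/151 ≈ 3.2083e+5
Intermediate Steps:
t(N) = (-5 + N)/(4 - 2*N) (t(N) = (-5 + N)/(N + (4 - 3*N)) = (-5 + N)/(4 - 2*N))
A(F, H) = -8*F - 4*(5 - F)/(-2 + F) (A(F, H) = 2*((F + (5 - F)/(2*(-2 + F)))*(-4)) = 2*(-4*F - 2*(5 - F)/(-2 + F)) = -8*F - 4*(5 - F)/(-2 + F))
A(-300, -494) - 1*(-318429) = 4*(-5 - 2*(-300)**2 + 5*(-300))/(-2 - 300) - 1*(-318429) = 4*(-5 - 2*90000 - 1500)/(-302) + 318429 = 4*(-1/302)*(-5 - 180000 - 1500) + 318429 = 4*(-1/302)*(-181505) + 318429 = 363010/151 + 318429 = 48445789/151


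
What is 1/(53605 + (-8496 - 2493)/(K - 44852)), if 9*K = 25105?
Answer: 378563/20292968516 ≈ 1.8655e-5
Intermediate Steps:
K = 25105/9 (K = (1/9)*25105 = 25105/9 ≈ 2789.4)
1/(53605 + (-8496 - 2493)/(K - 44852)) = 1/(53605 + (-8496 - 2493)/(25105/9 - 44852)) = 1/(53605 - 10989/(-378563/9)) = 1/(53605 - 10989*(-9/378563)) = 1/(53605 + 98901/378563) = 1/(20292968516/378563) = 378563/20292968516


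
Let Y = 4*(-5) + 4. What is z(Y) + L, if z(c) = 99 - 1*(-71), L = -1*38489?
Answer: -38319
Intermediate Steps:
Y = -16 (Y = -20 + 4 = -16)
L = -38489
z(c) = 170 (z(c) = 99 + 71 = 170)
z(Y) + L = 170 - 38489 = -38319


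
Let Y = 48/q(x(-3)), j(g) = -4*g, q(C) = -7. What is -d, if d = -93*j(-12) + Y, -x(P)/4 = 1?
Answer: 31296/7 ≈ 4470.9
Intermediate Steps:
x(P) = -4 (x(P) = -4*1 = -4)
Y = -48/7 (Y = 48/(-7) = 48*(-1/7) = -48/7 ≈ -6.8571)
d = -31296/7 (d = -(-372)*(-12) - 48/7 = -93*48 - 48/7 = -4464 - 48/7 = -31296/7 ≈ -4470.9)
-d = -1*(-31296/7) = 31296/7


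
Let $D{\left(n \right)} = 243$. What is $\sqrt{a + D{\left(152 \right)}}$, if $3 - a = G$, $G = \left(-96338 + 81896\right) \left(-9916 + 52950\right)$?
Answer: $\sqrt{621497274} \approx 24930.0$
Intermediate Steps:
$G = -621497028$ ($G = \left(-14442\right) 43034 = -621497028$)
$a = 621497031$ ($a = 3 - -621497028 = 3 + 621497028 = 621497031$)
$\sqrt{a + D{\left(152 \right)}} = \sqrt{621497031 + 243} = \sqrt{621497274}$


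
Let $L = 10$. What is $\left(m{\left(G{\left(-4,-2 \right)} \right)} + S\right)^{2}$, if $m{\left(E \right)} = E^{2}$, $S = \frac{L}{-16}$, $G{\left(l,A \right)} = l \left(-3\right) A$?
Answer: $\frac{21187609}{64} \approx 3.3106 \cdot 10^{5}$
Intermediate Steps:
$G{\left(l,A \right)} = - 3 A l$ ($G{\left(l,A \right)} = - 3 l A = - 3 A l$)
$S = - \frac{5}{8}$ ($S = \frac{10}{-16} = 10 \left(- \frac{1}{16}\right) = - \frac{5}{8} \approx -0.625$)
$\left(m{\left(G{\left(-4,-2 \right)} \right)} + S\right)^{2} = \left(\left(\left(-3\right) \left(-2\right) \left(-4\right)\right)^{2} - \frac{5}{8}\right)^{2} = \left(\left(-24\right)^{2} - \frac{5}{8}\right)^{2} = \left(576 - \frac{5}{8}\right)^{2} = \left(\frac{4603}{8}\right)^{2} = \frac{21187609}{64}$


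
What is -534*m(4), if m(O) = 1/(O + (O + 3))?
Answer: -534/11 ≈ -48.545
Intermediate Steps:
m(O) = 1/(3 + 2*O) (m(O) = 1/(O + (3 + O)) = 1/(3 + 2*O))
-534*m(4) = -534/(3 + 2*4) = -534/(3 + 8) = -534/11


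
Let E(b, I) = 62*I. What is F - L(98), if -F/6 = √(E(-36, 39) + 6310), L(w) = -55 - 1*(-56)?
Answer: -1 - 12*√2182 ≈ -561.54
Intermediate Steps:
L(w) = 1 (L(w) = -55 + 56 = 1)
F = -12*√2182 (F = -6*√(62*39 + 6310) = -6*√(2418 + 6310) = -12*√2182 ≈ -560.54)
F - L(98) = -12*√2182 - 1*1 = -12*√2182 - 1 = -1 - 12*√2182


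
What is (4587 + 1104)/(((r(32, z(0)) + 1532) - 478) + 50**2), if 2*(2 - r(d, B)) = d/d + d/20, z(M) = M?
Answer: 18970/11849 ≈ 1.6010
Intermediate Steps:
r(d, B) = 3/2 - d/40 (r(d, B) = 2 - (d/d + d/20)/2 = 2 - (1 + d*(1/20))/2 = 2 - (1 + d/20)/2 = 2 + (-1/2 - d/40) = 3/2 - d/40)
(4587 + 1104)/(((r(32, z(0)) + 1532) - 478) + 50**2) = (4587 + 1104)/((((3/2 - 1/40*32) + 1532) - 478) + 50**2) = 5691/((((3/2 - 4/5) + 1532) - 478) + 2500) = 5691/(((7/10 + 1532) - 478) + 2500) = 5691/((15327/10 - 478) + 2500) = 5691/(10547/10 + 2500) = 5691/(35547/10) = 5691*(10/35547) = 18970/11849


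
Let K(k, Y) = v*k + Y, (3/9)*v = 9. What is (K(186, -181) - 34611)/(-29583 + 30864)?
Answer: -29770/1281 ≈ -23.240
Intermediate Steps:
v = 27 (v = 3*9 = 27)
K(k, Y) = Y + 27*k (K(k, Y) = 27*k + Y = Y + 27*k)
(K(186, -181) - 34611)/(-29583 + 30864) = ((-181 + 27*186) - 34611)/(-29583 + 30864) = ((-181 + 5022) - 34611)/1281 = (4841 - 34611)*(1/1281) = -29770*1/1281 = -29770/1281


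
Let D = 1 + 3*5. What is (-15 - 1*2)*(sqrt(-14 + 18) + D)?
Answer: -306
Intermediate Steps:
D = 16 (D = 1 + 15 = 16)
(-15 - 1*2)*(sqrt(-14 + 18) + D) = (-15 - 1*2)*(sqrt(-14 + 18) + 16) = (-15 - 2)*(sqrt(4) + 16) = -17*(2 + 16) = -17*18 = -306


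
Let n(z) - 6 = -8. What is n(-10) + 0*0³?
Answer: -2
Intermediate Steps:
n(z) = -2 (n(z) = 6 - 8 = -2)
n(-10) + 0*0³ = -2 + 0*0³ = -2 + 0*0 = -2 + 0 = -2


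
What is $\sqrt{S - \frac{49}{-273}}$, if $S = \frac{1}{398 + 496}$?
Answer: $\frac{\sqrt{24394578}}{11622} \approx 0.42498$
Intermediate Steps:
$S = \frac{1}{894} \approx 0.0011186$
$\sqrt{S - \frac{49}{-273}} = \sqrt{\frac{1}{894} - \frac{49}{-273}} = \sqrt{\frac{1}{894} - - \frac{7}{39}} = \sqrt{\frac{1}{894} + \frac{7}{39}} = \sqrt{\frac{2099}{11622}} = \frac{\sqrt{24394578}}{11622}$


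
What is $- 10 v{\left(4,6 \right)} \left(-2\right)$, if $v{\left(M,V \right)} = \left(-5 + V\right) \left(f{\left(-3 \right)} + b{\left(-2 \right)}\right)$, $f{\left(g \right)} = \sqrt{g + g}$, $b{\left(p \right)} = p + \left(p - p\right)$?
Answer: $-40 + 20 i \sqrt{6} \approx -40.0 + 48.99 i$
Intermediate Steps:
$b{\left(p \right)} = p$ ($b{\left(p \right)} = p + 0 = p$)
$f{\left(g \right)} = \sqrt{2} \sqrt{g}$ ($f{\left(g \right)} = \sqrt{2 g} = \sqrt{2} \sqrt{g}$)
$v{\left(M,V \right)} = \left(-5 + V\right) \left(-2 + i \sqrt{6}\right)$ ($v{\left(M,V \right)} = \left(-5 + V\right) \left(\sqrt{2} \sqrt{-3} - 2\right) = \left(-5 + V\right) \left(\sqrt{2} i \sqrt{3} - 2\right) = \left(-5 + V\right) \left(i \sqrt{6} - 2\right) = \left(-5 + V\right) \left(-2 + i \sqrt{6}\right)$)
$- 10 v{\left(4,6 \right)} \left(-2\right) = - 10 \left(10 - 12 - 5 i \sqrt{6} + i 6 \sqrt{6}\right) \left(-2\right) = - 10 \left(10 - 12 - 5 i \sqrt{6} + 6 i \sqrt{6}\right) \left(-2\right) = - 10 \left(-2 + i \sqrt{6}\right) \left(-2\right) = \left(20 - 10 i \sqrt{6}\right) \left(-2\right) = -40 + 20 i \sqrt{6}$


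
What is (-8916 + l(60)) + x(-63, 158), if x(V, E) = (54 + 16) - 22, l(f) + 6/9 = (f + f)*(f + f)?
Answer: 16594/3 ≈ 5531.3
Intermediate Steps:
l(f) = -⅔ + 4*f² (l(f) = -⅔ + (f + f)*(f + f) = -⅔ + (2*f)*(2*f) = -⅔ + 4*f²)
x(V, E) = 48 (x(V, E) = 70 - 22 = 48)
(-8916 + l(60)) + x(-63, 158) = (-8916 + (-⅔ + 4*60²)) + 48 = (-8916 + (-⅔ + 4*3600)) + 48 = (-8916 + (-⅔ + 14400)) + 48 = (-8916 + 43198/3) + 48 = 16450/3 + 48 = 16594/3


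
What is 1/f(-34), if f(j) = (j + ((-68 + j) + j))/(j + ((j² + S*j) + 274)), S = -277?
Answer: -5407/85 ≈ -63.612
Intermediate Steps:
f(j) = (-68 + 3*j)/(274 + j² - 276*j) (f(j) = (j + ((-68 + j) + j))/(j + ((j² - 277*j) + 274)) = (j + (-68 + 2*j))/(j + (274 + j² - 277*j)) = (-68 + 3*j)/(274 + j² - 276*j))
1/f(-34) = 1/((-68 + 3*(-34))/(274 + (-34)² - 276*(-34))) = 1/((-68 - 102)/(274 + 1156 + 9384)) = 1/(-170/10814) = 1/((1/10814)*(-170)) = 1/(-85/5407) = -5407/85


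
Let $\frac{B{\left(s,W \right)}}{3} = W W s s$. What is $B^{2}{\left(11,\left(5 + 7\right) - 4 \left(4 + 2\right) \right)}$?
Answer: $2732361984$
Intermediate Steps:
$B{\left(s,W \right)} = 3 W^{2} s^{2}$ ($B{\left(s,W \right)} = 3 W W s s = 3 W^{2} s s = 3 s W^{2} s = 3 W^{2} s^{2}$)
$B^{2}{\left(11,\left(5 + 7\right) - 4 \left(4 + 2\right) \right)} = \left(3 \left(\left(5 + 7\right) - 4 \left(4 + 2\right)\right)^{2} \cdot 11^{2}\right)^{2} = \left(3 \left(12 - 24\right)^{2} \cdot 121\right)^{2} = \left(3 \left(-12\right)^{2} \cdot 121\right)^{2} = \left(3 \cdot 144 \cdot 121\right)^{2} = 52272^{2} = 2732361984$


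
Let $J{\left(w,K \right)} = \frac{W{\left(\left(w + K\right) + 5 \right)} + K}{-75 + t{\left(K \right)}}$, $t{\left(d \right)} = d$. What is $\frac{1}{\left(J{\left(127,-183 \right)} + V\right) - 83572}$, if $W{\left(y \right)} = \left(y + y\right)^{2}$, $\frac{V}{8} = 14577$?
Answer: $\frac{86}{2838377} \approx 3.0299 \cdot 10^{-5}$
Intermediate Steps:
$V = 116616$ ($V = 8 \cdot 14577 = 116616$)
$W{\left(y \right)} = 4 y^{2}$ ($W{\left(y \right)} = \left(2 y\right)^{2} = 4 y^{2}$)
$J{\left(w,K \right)} = \frac{K + 4 \left(5 + K + w\right)^{2}}{-75 + K}$ ($J{\left(w,K \right)} = \frac{4 \left(\left(w + K\right) + 5\right)^{2} + K}{-75 + K} = \frac{4 \left(\left(K + w\right) + 5\right)^{2} + K}{-75 + K} = \frac{4 \left(5 + K + w\right)^{2} + K}{-75 + K} = \frac{K + 4 \left(5 + K + w\right)^{2}}{-75 + K}$)
$\frac{1}{\left(J{\left(127,-183 \right)} + V\right) - 83572} = \frac{1}{\left(\frac{-183 + 4 \left(5 - 183 + 127\right)^{2}}{-75 - 183} + 116616\right) - 83572} = \frac{1}{\left(\frac{-183 + 4 \left(-51\right)^{2}}{-258} + 116616\right) - 83572} = \frac{1}{\left(- \frac{-183 + 4 \cdot 2601}{258} + 116616\right) - 83572} = \frac{1}{\left(- \frac{-183 + 10404}{258} + 116616\right) - 83572} = \frac{1}{\left(\left(- \frac{1}{258}\right) 10221 + 116616\right) - 83572} = \frac{1}{\left(- \frac{3407}{86} + 116616\right) - 83572} = \frac{1}{\frac{10025569}{86} - 83572} = \frac{1}{\frac{2838377}{86}} = \frac{86}{2838377}$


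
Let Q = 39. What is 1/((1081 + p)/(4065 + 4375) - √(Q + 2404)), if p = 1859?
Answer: -8862/62148229 - 178084*√2443/435037603 ≈ -0.020376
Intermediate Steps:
1/((1081 + p)/(4065 + 4375) - √(Q + 2404)) = 1/((1081 + 1859)/(4065 + 4375) - √(39 + 2404)) = 1/(2940/8440 - √2443) = 1/(2940*(1/8440) - √2443) = 1/(147/422 - √2443)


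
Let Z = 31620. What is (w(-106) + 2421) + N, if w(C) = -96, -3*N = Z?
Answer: -8215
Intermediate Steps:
N = -10540 (N = -1/3*31620 = -10540)
(w(-106) + 2421) + N = (-96 + 2421) - 10540 = 2325 - 10540 = -8215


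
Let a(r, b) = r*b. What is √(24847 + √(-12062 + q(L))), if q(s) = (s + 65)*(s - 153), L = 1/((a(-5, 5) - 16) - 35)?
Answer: √(35879068 + 19*I*√127105743)/38 ≈ 157.63 + 0.47054*I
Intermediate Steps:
a(r, b) = b*r
L = -1/76 (L = 1/((5*(-5) - 16) - 35) = 1/((-25 - 16) - 35) = 1/(-41 - 35) = 1/(-76) = -1/76 ≈ -0.013158)
q(s) = (-153 + s)*(65 + s) (q(s) = (65 + s)*(-153 + s) = (-153 + s)*(65 + s))
√(24847 + √(-12062 + q(L))) = √(24847 + √(-12062 + (-9945 + (-1/76)² - 88*(-1/76)))) = √(24847 + √(-12062 + (-9945 + 1/5776 + 22/19))) = √(24847 + √(-12062 - 57435631/5776)) = √(24847 + √(-127105743/5776)) = √(24847 + I*√127105743/76)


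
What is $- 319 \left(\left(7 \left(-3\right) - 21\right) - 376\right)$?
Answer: $133342$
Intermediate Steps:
$- 319 \left(\left(7 \left(-3\right) - 21\right) - 376\right) = - 319 \left(\left(-21 - 21\right) - 376\right) = - 319 \left(-42 - 376\right) = \left(-319\right) \left(-418\right) = 133342$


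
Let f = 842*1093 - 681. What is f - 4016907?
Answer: -3097282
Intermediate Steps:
f = 919625 (f = 920306 - 681 = 919625)
f - 4016907 = 919625 - 4016907 = -3097282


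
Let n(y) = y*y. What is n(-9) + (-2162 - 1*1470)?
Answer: -3551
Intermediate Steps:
n(y) = y**2
n(-9) + (-2162 - 1*1470) = (-9)**2 + (-2162 - 1*1470) = 81 + (-2162 - 1470) = 81 - 3632 = -3551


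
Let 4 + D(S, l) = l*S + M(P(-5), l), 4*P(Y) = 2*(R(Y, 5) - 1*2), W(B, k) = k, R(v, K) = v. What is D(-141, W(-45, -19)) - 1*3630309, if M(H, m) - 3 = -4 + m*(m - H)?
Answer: -7254681/2 ≈ -3.6273e+6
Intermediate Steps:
P(Y) = -1 + Y/2 (P(Y) = (2*(Y - 1*2))/4 = (2*(Y - 2))/4 = (2*(-2 + Y))/4 = (-4 + 2*Y)/4 = -1 + Y/2)
M(H, m) = -1 + m*(m - H) (M(H, m) = 3 + (-4 + m*(m - H)) = -1 + m*(m - H))
D(S, l) = -5 + l**2 + 7*l/2 + S*l (D(S, l) = -4 + (l*S + (-1 + l**2 - (-1 + (1/2)*(-5))*l)) = -4 + (S*l + (-1 + l**2 - (-1 - 5/2)*l)) = -4 + (S*l + (-1 + l**2 - 1*(-7/2)*l)) = -4 + (S*l + (-1 + l**2 + 7*l/2)) = -4 + (-1 + l**2 + 7*l/2 + S*l) = -5 + l**2 + 7*l/2 + S*l)
D(-141, W(-45, -19)) - 1*3630309 = (-5 + (-19)**2 + (7/2)*(-19) - 141*(-19)) - 1*3630309 = (-5 + 361 - 133/2 + 2679) - 3630309 = 5937/2 - 3630309 = -7254681/2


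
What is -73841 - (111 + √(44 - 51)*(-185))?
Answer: -73952 + 185*I*√7 ≈ -73952.0 + 489.46*I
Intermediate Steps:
-73841 - (111 + √(44 - 51)*(-185)) = -73841 - (111 + √(-7)*(-185)) = -73841 - (111 + (I*√7)*(-185)) = -73841 - (111 - 185*I*√7) = -73841 + (-111 + 185*I*√7) = -73952 + 185*I*√7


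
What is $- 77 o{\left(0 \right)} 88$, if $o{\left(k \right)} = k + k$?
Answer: $0$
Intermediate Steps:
$o{\left(k \right)} = 2 k$
$- 77 o{\left(0 \right)} 88 = - 77 \cdot 2 \cdot 0 \cdot 88 = \left(-77\right) 0 \cdot 88 = 0 \cdot 88 = 0$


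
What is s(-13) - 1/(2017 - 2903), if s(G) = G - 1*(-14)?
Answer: 887/886 ≈ 1.0011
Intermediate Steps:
s(G) = 14 + G (s(G) = G + 14 = 14 + G)
s(-13) - 1/(2017 - 2903) = (14 - 13) - 1/(2017 - 2903) = 1 - 1/(-886) = 1 - 1*(-1/886) = 1 + 1/886 = 887/886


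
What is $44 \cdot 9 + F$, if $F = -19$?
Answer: $377$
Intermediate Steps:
$44 \cdot 9 + F = 44 \cdot 9 - 19 = 396 - 19 = 377$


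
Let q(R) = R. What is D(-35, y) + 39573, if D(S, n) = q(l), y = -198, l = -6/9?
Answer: 118717/3 ≈ 39572.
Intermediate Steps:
l = -2/3 (l = -6*1/9 = -2/3 ≈ -0.66667)
D(S, n) = -2/3
D(-35, y) + 39573 = -2/3 + 39573 = 118717/3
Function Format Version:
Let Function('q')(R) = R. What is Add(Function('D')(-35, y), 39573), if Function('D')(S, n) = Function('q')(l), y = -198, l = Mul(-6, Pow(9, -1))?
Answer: Rational(118717, 3) ≈ 39572.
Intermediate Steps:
l = Rational(-2, 3) (l = Mul(-6, Rational(1, 9)) = Rational(-2, 3) ≈ -0.66667)
Function('D')(S, n) = Rational(-2, 3)
Add(Function('D')(-35, y), 39573) = Add(Rational(-2, 3), 39573) = Rational(118717, 3)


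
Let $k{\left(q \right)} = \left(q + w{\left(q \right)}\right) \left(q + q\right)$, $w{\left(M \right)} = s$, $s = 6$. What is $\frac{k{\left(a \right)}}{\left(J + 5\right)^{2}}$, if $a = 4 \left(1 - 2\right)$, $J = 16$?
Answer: $- \frac{16}{441} \approx -0.036281$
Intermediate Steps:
$w{\left(M \right)} = 6$
$a = -4$ ($a = 4 \left(-1\right) = -4$)
$k{\left(q \right)} = 2 q \left(6 + q\right)$ ($k{\left(q \right)} = \left(q + 6\right) \left(q + q\right) = \left(6 + q\right) 2 q = 2 q \left(6 + q\right)$)
$\frac{k{\left(a \right)}}{\left(J + 5\right)^{2}} = \frac{2 \left(-4\right) \left(6 - 4\right)}{\left(16 + 5\right)^{2}} = \frac{2 \left(-4\right) 2}{21^{2}} = - \frac{16}{441}$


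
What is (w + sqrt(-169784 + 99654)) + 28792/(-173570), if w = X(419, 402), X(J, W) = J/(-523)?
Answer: -43892023/45388555 + I*sqrt(70130) ≈ -0.96703 + 264.82*I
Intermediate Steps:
X(J, W) = -J/523 (X(J, W) = J*(-1/523) = -J/523)
w = -419/523 (w = -1/523*419 = -419/523 ≈ -0.80115)
(w + sqrt(-169784 + 99654)) + 28792/(-173570) = (-419/523 + sqrt(-169784 + 99654)) + 28792/(-173570) = (-419/523 + sqrt(-70130)) + 28792*(-1/173570) = (-419/523 + I*sqrt(70130)) - 14396/86785 = -43892023/45388555 + I*sqrt(70130)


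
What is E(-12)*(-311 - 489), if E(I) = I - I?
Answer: 0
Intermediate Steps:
E(I) = 0
E(-12)*(-311 - 489) = 0*(-311 - 489) = 0*(-800) = 0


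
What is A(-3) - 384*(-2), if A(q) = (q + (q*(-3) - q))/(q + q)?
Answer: 1533/2 ≈ 766.50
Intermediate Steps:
A(q) = -3/2 (A(q) = (q + (-3*q - q))/((2*q)) = (q - 4*q)*(1/(2*q)) = (-3*q)*(1/(2*q)) = -3/2)
A(-3) - 384*(-2) = -3/2 - 384*(-2) = -3/2 - 24*(-32) = -3/2 + 768 = 1533/2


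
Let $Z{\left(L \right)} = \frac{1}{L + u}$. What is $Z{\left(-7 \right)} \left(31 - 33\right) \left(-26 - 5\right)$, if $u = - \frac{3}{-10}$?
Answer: $- \frac{620}{67} \approx -9.2537$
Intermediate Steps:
$u = \frac{3}{10}$ ($u = \left(-3\right) \left(- \frac{1}{10}\right) = \frac{3}{10} \approx 0.3$)
$Z{\left(L \right)} = \frac{1}{\frac{3}{10} + L}$ ($Z{\left(L \right)} = \frac{1}{L + \frac{3}{10}} = \frac{1}{\frac{3}{10} + L}$)
$Z{\left(-7 \right)} \left(31 - 33\right) \left(-26 - 5\right) = \frac{10}{3 + 10 \left(-7\right)} \left(31 - 33\right) \left(-26 - 5\right) = \frac{10}{3 - 70} \left(\left(-2\right) \left(-31\right)\right) = \frac{10}{-67} \cdot 62 = 10 \left(- \frac{1}{67}\right) 62 = \left(- \frac{10}{67}\right) 62 = - \frac{620}{67}$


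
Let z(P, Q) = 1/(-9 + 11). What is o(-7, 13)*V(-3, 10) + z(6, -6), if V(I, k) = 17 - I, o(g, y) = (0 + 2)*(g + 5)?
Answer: -159/2 ≈ -79.500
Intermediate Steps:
o(g, y) = 10 + 2*g (o(g, y) = 2*(5 + g) = 10 + 2*g)
z(P, Q) = ½ (z(P, Q) = 1/2 = ½)
o(-7, 13)*V(-3, 10) + z(6, -6) = (10 + 2*(-7))*(17 - 1*(-3)) + ½ = (10 - 14)*(17 + 3) + ½ = -4*20 + ½ = -80 + ½ = -159/2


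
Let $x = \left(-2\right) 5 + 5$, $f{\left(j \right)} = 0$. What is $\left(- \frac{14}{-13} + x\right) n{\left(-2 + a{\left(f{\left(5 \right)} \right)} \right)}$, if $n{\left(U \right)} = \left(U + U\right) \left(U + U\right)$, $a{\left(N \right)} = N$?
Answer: $- \frac{816}{13} \approx -62.769$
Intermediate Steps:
$n{\left(U \right)} = 4 U^{2}$ ($n{\left(U \right)} = 2 U 2 U = 4 U^{2}$)
$x = -5$ ($x = -10 + 5 = -5$)
$\left(- \frac{14}{-13} + x\right) n{\left(-2 + a{\left(f{\left(5 \right)} \right)} \right)} = \left(- \frac{14}{-13} - 5\right) 4 \left(-2 + 0\right)^{2} = \left(\left(-14\right) \left(- \frac{1}{13}\right) - 5\right) 4 \left(-2\right)^{2} = \left(\frac{14}{13} - 5\right) 4 \cdot 4 = \left(- \frac{51}{13}\right) 16 = - \frac{816}{13}$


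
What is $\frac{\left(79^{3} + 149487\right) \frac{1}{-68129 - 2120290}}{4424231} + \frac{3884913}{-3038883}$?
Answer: $- \frac{12538002049911291605}{9807560505363206229} \approx -1.2784$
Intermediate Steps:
$\frac{\left(79^{3} + 149487\right) \frac{1}{-68129 - 2120290}}{4424231} + \frac{3884913}{-3038883} = \frac{493039 + 149487}{-2188419} \cdot \frac{1}{4424231} + 3884913 \left(- \frac{1}{3038883}\right) = 642526 \left(- \frac{1}{2188419}\right) \frac{1}{4424231} - \frac{1294971}{1012961} = \left(- \frac{642526}{2188419}\right) \frac{1}{4424231} - \frac{1294971}{1012961} = - \frac{642526}{9682071180789} - \frac{1294971}{1012961} = - \frac{12538002049911291605}{9807560505363206229}$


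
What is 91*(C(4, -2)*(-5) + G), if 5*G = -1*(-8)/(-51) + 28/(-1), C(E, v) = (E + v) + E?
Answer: -826826/255 ≈ -3242.5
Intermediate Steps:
C(E, v) = v + 2*E
G = -1436/255 (G = (-1*(-8)/(-51) + 28/(-1))/5 = (8*(-1/51) + 28*(-1))/5 = (-8/51 - 28)/5 = (⅕)*(-1436/51) = -1436/255 ≈ -5.6314)
91*(C(4, -2)*(-5) + G) = 91*((-2 + 2*4)*(-5) - 1436/255) = 91*((-2 + 8)*(-5) - 1436/255) = 91*(6*(-5) - 1436/255) = 91*(-30 - 1436/255) = 91*(-9086/255) = -826826/255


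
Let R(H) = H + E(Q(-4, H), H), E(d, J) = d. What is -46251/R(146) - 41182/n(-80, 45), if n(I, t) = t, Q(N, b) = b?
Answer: -14106439/13140 ≈ -1073.5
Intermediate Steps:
R(H) = 2*H (R(H) = H + H = 2*H)
-46251/R(146) - 41182/n(-80, 45) = -46251/(2*146) - 41182/45 = -46251/292 - 41182*1/45 = -46251*1/292 - 41182/45 = -46251/292 - 41182/45 = -14106439/13140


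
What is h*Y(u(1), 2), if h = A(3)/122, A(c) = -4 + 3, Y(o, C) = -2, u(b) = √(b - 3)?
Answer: 1/61 ≈ 0.016393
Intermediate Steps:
u(b) = √(-3 + b)
A(c) = -1
h = -1/122 ≈ -0.0081967
h*Y(u(1), 2) = -1/122*(-2) = 1/61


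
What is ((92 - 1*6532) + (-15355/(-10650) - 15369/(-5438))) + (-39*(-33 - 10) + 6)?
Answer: -13762652378/2895735 ≈ -4752.7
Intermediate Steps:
((92 - 1*6532) + (-15355/(-10650) - 15369/(-5438))) + (-39*(-33 - 10) + 6) = ((92 - 6532) + (-15355*(-1/10650) - 15369*(-1/5438))) + (-39*(-43) + 6) = (-6440 + (3071/2130 + 15369/5438)) + (1677 + 6) = (-6440 + 12359017/2895735) + 1683 = -18636174383/2895735 + 1683 = -13762652378/2895735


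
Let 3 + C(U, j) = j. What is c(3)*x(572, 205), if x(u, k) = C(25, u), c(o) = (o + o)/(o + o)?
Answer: 569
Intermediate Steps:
C(U, j) = -3 + j
c(o) = 1 (c(o) = (2*o)/((2*o)) = (2*o)*(1/(2*o)) = 1)
x(u, k) = -3 + u
c(3)*x(572, 205) = 1*(-3 + 572) = 1*569 = 569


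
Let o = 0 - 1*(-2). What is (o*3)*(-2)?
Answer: -12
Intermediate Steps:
o = 2 (o = 0 + 2 = 2)
(o*3)*(-2) = (2*3)*(-2) = 6*(-2) = -12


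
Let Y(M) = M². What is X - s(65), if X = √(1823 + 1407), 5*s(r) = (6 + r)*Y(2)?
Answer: -284/5 + √3230 ≈ 0.033089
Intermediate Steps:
s(r) = 24/5 + 4*r/5 (s(r) = ((6 + r)*2²)/5 = ((6 + r)*4)/5 = (24 + 4*r)/5 = 24/5 + 4*r/5)
X = √3230 ≈ 56.833
X - s(65) = √3230 - (24/5 + (⅘)*65) = √3230 - (24/5 + 52) = √3230 - 1*284/5 = √3230 - 284/5 = -284/5 + √3230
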